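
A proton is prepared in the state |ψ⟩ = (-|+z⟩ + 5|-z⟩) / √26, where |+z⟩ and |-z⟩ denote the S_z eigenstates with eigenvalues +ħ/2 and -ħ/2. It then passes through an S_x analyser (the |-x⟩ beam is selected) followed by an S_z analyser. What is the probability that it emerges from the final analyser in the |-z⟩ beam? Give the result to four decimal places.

First analyser (S_x): P(|-x⟩) = |⟨-x|ψ⟩|² = 36/52.
After stage 1 the state is |-x⟩; P(|-z⟩) = |⟨-z|-x⟩|² = 1/2.
Joint probability = 36/52 × 1/2 = 0.3462.

0.3462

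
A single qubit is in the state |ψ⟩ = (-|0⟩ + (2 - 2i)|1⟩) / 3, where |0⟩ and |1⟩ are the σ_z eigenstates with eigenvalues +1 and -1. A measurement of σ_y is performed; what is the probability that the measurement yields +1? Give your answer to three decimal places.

|+y⟩ = (|0⟩ + i|1⟩)/√2, so ⟨+y|ψ⟩ = (-3 - 2i) / (√2·3).
P = |-3 - 2i|² / 18 = 13/18.

0.722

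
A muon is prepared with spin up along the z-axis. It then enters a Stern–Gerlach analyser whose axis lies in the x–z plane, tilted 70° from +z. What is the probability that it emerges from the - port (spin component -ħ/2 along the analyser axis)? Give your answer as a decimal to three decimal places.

0.329

For spin-½, the probability of finding spin-up along an axis at angle θ to the initial spin direction is cos²(θ/2); spin-down is sin²(θ/2).
θ = 70°, so P = sin²(35°) ≈ 0.329.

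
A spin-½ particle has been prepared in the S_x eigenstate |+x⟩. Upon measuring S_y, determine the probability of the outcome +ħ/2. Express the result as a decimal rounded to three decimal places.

In the S_z basis, |+x⟩ = (|↑⟩ + |↓⟩)/√2 and |+y⟩ = (|↑⟩ + i|↓⟩)/√2.
|⟨+y|+x⟩|² = 1/2.

0.500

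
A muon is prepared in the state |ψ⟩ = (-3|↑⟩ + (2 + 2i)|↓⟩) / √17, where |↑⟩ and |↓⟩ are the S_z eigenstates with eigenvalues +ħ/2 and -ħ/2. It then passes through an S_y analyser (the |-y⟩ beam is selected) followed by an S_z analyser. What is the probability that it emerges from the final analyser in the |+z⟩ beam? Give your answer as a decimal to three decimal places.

First analyser (S_y): P(|-y⟩) = |⟨-y|ψ⟩|² = 29/34.
After stage 1 the state is |-y⟩; P(|+z⟩) = |⟨+z|-y⟩|² = 1/2.
Joint probability = 29/34 × 1/2 = 0.426.

0.426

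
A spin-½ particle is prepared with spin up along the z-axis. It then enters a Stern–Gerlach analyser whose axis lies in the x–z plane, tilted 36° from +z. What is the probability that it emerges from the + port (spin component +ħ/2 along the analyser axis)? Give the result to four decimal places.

For spin-½, the probability of finding spin-up along an axis at angle θ to the initial spin direction is cos²(θ/2); spin-down is sin²(θ/2).
θ = 36°, so P = cos²(18°) ≈ 0.9045.

0.9045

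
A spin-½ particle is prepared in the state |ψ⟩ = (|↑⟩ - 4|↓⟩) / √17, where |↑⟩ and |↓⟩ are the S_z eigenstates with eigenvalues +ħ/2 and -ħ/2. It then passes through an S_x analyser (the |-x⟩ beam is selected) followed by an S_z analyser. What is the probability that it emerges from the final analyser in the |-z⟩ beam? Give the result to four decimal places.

First analyser (S_x): P(|-x⟩) = |⟨-x|ψ⟩|² = 25/34.
After stage 1 the state is |-x⟩; P(|-z⟩) = |⟨-z|-x⟩|² = 1/2.
Joint probability = 25/34 × 1/2 = 0.3676.

0.3676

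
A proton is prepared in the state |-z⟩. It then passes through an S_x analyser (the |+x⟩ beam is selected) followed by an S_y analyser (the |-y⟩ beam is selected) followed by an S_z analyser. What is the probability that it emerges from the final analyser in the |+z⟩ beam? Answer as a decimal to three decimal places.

First analyser (S_x): from |-z⟩, P(|+x⟩) = 1/2.
After stage 1 the state is |+x⟩; P(|-y⟩) = |⟨-y|+x⟩|² = 1/2.
After stage 2 the state is |-y⟩; P(|+z⟩) = |⟨+z|-y⟩|² = 1/2.
Joint probability = 1/2 × 1/2 × 1/2 = 0.125.

0.125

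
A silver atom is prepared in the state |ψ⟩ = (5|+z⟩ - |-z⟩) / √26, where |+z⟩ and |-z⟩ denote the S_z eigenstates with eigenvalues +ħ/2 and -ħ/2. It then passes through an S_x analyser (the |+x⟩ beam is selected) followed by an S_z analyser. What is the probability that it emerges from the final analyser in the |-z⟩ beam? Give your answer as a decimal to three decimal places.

First analyser (S_x): P(|+x⟩) = |⟨+x|ψ⟩|² = 16/52.
After stage 1 the state is |+x⟩; P(|-z⟩) = |⟨-z|+x⟩|² = 1/2.
Joint probability = 16/52 × 1/2 = 0.154.

0.154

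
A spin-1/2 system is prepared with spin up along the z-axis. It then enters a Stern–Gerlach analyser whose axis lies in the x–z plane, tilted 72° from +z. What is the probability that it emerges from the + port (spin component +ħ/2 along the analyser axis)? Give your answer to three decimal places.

0.655

For spin-½, the probability of finding spin-up along an axis at angle θ to the initial spin direction is cos²(θ/2); spin-down is sin²(θ/2).
θ = 72°, so P = cos²(36°) ≈ 0.655.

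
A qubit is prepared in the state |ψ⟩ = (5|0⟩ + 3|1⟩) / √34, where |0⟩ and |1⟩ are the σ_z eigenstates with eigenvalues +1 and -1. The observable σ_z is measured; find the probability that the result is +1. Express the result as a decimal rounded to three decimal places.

0.735

The +1 outcome corresponds to |0⟩. Its amplitude in |ψ⟩ is 5/√34.
P = |5|² / 34 = 25/34.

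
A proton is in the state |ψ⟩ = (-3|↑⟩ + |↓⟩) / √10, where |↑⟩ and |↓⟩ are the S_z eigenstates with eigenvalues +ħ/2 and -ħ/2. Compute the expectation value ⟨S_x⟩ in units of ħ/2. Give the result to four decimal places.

-0.6000

⟨σ_x⟩ = 2 Re(a* b)/(|a|²+|b|²) with a = -3, b = 1.
a* b = -3, so ⟨σ_x⟩ = -6/10.
⟨S_x⟩ = (ħ/2)·⟨σ_x⟩.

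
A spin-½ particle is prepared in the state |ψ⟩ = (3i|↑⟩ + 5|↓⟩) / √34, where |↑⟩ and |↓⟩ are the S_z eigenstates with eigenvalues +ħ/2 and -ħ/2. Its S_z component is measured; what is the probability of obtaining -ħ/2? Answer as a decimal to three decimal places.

0.735

The -ħ/2 outcome corresponds to |↓⟩. Its amplitude in |ψ⟩ is 5/√34.
P = |5|² / 34 = 25/34.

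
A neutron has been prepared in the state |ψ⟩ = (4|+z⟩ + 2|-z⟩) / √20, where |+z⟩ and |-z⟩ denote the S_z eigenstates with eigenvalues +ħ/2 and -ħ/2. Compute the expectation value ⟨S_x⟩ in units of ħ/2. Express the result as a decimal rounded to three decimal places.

0.800

⟨σ_x⟩ = 2 Re(a* b)/(|a|²+|b|²) with a = 4, b = 2.
a* b = 8, so ⟨σ_x⟩ = 16/20.
⟨S_x⟩ = (ħ/2)·⟨σ_x⟩.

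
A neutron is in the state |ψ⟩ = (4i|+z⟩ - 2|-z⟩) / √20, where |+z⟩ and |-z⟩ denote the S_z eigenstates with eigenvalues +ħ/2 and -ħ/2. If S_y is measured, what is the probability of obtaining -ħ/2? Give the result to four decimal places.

0.1000

|-y⟩ = (|+z⟩ - i|-z⟩)/√2, so ⟨-y|ψ⟩ = (2i) / (√2·√20).
P = |2i|² / 40 = 4/40.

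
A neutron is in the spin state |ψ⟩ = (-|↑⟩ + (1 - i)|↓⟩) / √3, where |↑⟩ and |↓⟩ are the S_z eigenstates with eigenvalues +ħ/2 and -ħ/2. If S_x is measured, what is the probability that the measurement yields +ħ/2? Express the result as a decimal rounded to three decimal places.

|+x⟩ = (|↑⟩ + |↓⟩)/√2, so ⟨+x|ψ⟩ = (-i) / (√2·√3).
P = |-i|² / 6 = 1/6.

0.167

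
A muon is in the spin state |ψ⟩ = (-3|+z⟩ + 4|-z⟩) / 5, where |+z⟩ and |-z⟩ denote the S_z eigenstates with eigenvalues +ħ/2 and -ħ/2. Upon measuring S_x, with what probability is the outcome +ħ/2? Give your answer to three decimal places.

0.020

|+x⟩ = (|+z⟩ + |-z⟩)/√2, so ⟨+x|ψ⟩ = (1) / (√2·5).
P = |1|² / 50 = 1/50.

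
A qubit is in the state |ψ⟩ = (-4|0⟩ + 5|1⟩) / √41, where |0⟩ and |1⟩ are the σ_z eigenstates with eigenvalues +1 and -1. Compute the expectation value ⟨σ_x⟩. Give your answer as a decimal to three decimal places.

-0.976

⟨σ_x⟩ = 2 Re(a* b)/(|a|²+|b|²) with a = -4, b = 5.
a* b = -20, so ⟨σ_x⟩ = -40/41.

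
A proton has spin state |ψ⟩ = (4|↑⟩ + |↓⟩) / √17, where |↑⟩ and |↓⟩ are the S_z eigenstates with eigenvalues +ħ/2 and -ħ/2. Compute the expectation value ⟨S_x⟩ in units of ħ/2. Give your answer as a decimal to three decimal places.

0.471

⟨σ_x⟩ = 2 Re(a* b)/(|a|²+|b|²) with a = 4, b = 1.
a* b = 4, so ⟨σ_x⟩ = 8/17.
⟨S_x⟩ = (ħ/2)·⟨σ_x⟩.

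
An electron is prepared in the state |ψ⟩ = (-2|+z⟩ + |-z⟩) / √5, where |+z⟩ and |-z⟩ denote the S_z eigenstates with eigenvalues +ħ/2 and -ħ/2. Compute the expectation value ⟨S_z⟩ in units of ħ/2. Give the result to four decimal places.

⟨σ_z⟩ = |a|² - |b|² divided by |a|²+|b|², with a, b the |+z⟩, |-z⟩ amplitudes.
= (4 - 1)/5 = 3/5.
⟨S_z⟩ = (ħ/2)·⟨σ_z⟩.

0.6000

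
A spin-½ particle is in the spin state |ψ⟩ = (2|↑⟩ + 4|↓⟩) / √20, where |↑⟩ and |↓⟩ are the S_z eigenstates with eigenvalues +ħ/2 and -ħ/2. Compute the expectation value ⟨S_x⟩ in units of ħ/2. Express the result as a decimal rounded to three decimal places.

0.800

⟨σ_x⟩ = 2 Re(a* b)/(|a|²+|b|²) with a = 2, b = 4.
a* b = 8, so ⟨σ_x⟩ = 16/20.
⟨S_x⟩ = (ħ/2)·⟨σ_x⟩.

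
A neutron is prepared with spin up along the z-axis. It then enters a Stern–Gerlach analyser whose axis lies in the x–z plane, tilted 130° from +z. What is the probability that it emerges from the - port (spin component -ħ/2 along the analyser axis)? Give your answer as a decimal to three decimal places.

0.821

For spin-½, the probability of finding spin-up along an axis at angle θ to the initial spin direction is cos²(θ/2); spin-down is sin²(θ/2).
θ = 130°, so P = sin²(65°) ≈ 0.821.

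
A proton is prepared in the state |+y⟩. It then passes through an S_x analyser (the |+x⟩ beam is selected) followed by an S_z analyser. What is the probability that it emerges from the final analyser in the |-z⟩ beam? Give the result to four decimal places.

0.2500

First analyser (S_x): from |+y⟩, P(|+x⟩) = 1/2.
After stage 1 the state is |+x⟩; P(|-z⟩) = |⟨-z|+x⟩|² = 1/2.
Joint probability = 1/2 × 1/2 = 0.2500.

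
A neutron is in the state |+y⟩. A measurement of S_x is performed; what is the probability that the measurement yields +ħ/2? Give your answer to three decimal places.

In the S_z basis, |+y⟩ = (|↑⟩ + i|↓⟩)/√2 and |+x⟩ = (|↑⟩ + |↓⟩)/√2.
|⟨+x|+y⟩|² = 1/2.

0.500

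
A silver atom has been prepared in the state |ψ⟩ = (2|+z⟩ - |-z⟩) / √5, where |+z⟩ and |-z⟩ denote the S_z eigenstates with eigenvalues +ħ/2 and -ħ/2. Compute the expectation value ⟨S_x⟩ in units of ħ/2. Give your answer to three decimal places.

-0.800

⟨σ_x⟩ = 2 Re(a* b)/(|a|²+|b|²) with a = 2, b = -1.
a* b = -2, so ⟨σ_x⟩ = -4/5.
⟨S_x⟩ = (ħ/2)·⟨σ_x⟩.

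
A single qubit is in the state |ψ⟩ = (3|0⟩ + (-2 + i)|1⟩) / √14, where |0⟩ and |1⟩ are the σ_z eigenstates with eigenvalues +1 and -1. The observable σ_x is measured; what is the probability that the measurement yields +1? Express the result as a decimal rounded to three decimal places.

0.071

|+x⟩ = (|0⟩ + |1⟩)/√2, so ⟨+x|ψ⟩ = (1 + i) / (√2·√14).
P = |1 + i|² / 28 = 2/28.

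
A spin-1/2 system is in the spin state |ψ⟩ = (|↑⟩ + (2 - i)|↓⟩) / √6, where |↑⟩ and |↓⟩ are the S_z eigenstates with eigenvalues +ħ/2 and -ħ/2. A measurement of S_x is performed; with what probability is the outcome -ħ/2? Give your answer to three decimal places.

|-x⟩ = (|↑⟩ - |↓⟩)/√2, so ⟨-x|ψ⟩ = (-1 + i) / (√2·√6).
P = |-1 + i|² / 12 = 2/12.

0.167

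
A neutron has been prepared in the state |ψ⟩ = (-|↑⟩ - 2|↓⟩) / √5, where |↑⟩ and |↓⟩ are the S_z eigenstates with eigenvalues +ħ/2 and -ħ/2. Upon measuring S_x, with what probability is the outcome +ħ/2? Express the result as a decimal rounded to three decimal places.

0.900

|+x⟩ = (|↑⟩ + |↓⟩)/√2, so ⟨+x|ψ⟩ = (-3) / (√2·√5).
P = |-3|² / 10 = 9/10.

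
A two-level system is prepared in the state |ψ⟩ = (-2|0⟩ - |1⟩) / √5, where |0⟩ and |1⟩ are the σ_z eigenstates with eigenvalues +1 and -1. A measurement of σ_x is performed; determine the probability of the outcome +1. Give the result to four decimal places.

0.9000

|+x⟩ = (|0⟩ + |1⟩)/√2, so ⟨+x|ψ⟩ = (-3) / (√2·√5).
P = |-3|² / 10 = 9/10.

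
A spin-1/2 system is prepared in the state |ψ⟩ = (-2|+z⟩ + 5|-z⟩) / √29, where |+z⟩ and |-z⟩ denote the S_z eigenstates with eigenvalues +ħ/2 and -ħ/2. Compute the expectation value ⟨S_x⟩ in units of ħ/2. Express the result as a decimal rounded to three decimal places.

⟨σ_x⟩ = 2 Re(a* b)/(|a|²+|b|²) with a = -2, b = 5.
a* b = -10, so ⟨σ_x⟩ = -20/29.
⟨S_x⟩ = (ħ/2)·⟨σ_x⟩.

-0.690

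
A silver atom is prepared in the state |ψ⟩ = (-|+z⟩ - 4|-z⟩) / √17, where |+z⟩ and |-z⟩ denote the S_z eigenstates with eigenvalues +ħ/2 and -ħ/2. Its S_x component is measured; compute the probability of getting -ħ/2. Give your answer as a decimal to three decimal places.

0.265

|-x⟩ = (|+z⟩ - |-z⟩)/√2, so ⟨-x|ψ⟩ = (3) / (√2·√17).
P = |3|² / 34 = 9/34.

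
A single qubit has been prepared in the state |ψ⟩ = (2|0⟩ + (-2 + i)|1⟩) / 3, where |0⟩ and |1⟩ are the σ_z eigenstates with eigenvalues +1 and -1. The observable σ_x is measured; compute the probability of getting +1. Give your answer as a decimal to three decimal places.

0.056

|+x⟩ = (|0⟩ + |1⟩)/√2, so ⟨+x|ψ⟩ = (i) / (√2·3).
P = |i|² / 18 = 1/18.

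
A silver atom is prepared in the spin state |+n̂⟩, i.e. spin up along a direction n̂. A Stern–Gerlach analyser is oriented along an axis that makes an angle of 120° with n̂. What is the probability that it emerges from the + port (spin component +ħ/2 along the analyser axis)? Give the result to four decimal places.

For spin-½, the probability of finding spin-up along an axis at angle θ to the initial spin direction is cos²(θ/2); spin-down is sin²(θ/2).
θ = 120°, so P = cos²(60°) ≈ 0.2500.

0.2500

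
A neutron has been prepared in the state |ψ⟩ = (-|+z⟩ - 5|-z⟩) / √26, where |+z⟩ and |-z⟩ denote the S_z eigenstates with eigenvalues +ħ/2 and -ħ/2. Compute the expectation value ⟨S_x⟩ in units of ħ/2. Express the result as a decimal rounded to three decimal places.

0.385

⟨σ_x⟩ = 2 Re(a* b)/(|a|²+|b|²) with a = -1, b = -5.
a* b = 5, so ⟨σ_x⟩ = 10/26.
⟨S_x⟩ = (ħ/2)·⟨σ_x⟩.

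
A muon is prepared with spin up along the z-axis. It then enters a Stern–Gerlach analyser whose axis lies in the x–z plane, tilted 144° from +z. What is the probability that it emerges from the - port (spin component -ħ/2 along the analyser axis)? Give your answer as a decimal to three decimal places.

For spin-½, the probability of finding spin-up along an axis at angle θ to the initial spin direction is cos²(θ/2); spin-down is sin²(θ/2).
θ = 144°, so P = sin²(72°) ≈ 0.905.

0.905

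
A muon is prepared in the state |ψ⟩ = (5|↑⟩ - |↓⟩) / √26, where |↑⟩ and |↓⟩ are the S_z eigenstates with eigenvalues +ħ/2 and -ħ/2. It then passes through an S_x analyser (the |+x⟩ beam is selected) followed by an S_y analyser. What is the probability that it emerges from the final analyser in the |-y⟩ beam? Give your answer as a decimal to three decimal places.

First analyser (S_x): P(|+x⟩) = |⟨+x|ψ⟩|² = 16/52.
After stage 1 the state is |+x⟩; P(|-y⟩) = |⟨-y|+x⟩|² = 1/2.
Joint probability = 16/52 × 1/2 = 0.154.

0.154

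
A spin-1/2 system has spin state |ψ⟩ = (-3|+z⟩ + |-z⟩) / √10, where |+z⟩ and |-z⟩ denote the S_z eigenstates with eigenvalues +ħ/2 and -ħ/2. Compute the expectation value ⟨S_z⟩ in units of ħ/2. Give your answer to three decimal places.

0.800

⟨σ_z⟩ = |a|² - |b|² divided by |a|²+|b|², with a, b the |+z⟩, |-z⟩ amplitudes.
= (9 - 1)/10 = 8/10.
⟨S_z⟩ = (ħ/2)·⟨σ_z⟩.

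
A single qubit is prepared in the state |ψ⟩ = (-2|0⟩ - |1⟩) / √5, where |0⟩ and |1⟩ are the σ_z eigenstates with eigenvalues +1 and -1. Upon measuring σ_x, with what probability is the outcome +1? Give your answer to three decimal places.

0.900

|+x⟩ = (|0⟩ + |1⟩)/√2, so ⟨+x|ψ⟩ = (-3) / (√2·√5).
P = |-3|² / 10 = 9/10.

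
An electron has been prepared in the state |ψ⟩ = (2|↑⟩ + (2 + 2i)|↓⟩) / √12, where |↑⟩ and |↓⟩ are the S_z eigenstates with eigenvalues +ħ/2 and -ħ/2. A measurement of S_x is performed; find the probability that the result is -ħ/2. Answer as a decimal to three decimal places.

0.167

|-x⟩ = (|↑⟩ - |↓⟩)/√2, so ⟨-x|ψ⟩ = (-2i) / (√2·√12).
P = |-2i|² / 24 = 4/24.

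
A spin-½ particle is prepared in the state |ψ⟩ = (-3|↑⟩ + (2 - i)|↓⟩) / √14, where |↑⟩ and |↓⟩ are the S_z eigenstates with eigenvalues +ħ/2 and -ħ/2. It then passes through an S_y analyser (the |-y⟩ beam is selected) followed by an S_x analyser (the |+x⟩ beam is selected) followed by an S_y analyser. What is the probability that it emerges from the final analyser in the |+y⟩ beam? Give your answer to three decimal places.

First analyser (S_y): P(|-y⟩) = |⟨-y|ψ⟩|² = 8/28.
After stage 1 the state is |-y⟩; P(|+x⟩) = |⟨+x|-y⟩|² = 1/2.
After stage 2 the state is |+x⟩; P(|+y⟩) = |⟨+y|+x⟩|² = 1/2.
Joint probability = 8/28 × 1/2 × 1/2 = 0.071.

0.071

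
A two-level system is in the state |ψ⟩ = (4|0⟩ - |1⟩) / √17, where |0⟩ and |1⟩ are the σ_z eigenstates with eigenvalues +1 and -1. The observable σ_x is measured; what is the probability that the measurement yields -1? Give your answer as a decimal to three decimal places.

|-x⟩ = (|0⟩ - |1⟩)/√2, so ⟨-x|ψ⟩ = (5) / (√2·√17).
P = |5|² / 34 = 25/34.

0.735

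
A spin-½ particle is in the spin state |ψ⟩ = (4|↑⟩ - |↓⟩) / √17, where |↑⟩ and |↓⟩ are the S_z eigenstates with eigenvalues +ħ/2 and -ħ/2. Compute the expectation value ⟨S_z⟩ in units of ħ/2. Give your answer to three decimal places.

⟨σ_z⟩ = |a|² - |b|² divided by |a|²+|b|², with a, b the |↑⟩, |↓⟩ amplitudes.
= (16 - 1)/17 = 15/17.
⟨S_z⟩ = (ħ/2)·⟨σ_z⟩.

0.882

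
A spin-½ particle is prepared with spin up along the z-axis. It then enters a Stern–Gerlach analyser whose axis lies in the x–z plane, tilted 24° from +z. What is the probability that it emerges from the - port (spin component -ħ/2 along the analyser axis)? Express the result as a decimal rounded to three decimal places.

0.043

For spin-½, the probability of finding spin-up along an axis at angle θ to the initial spin direction is cos²(θ/2); spin-down is sin²(θ/2).
θ = 24°, so P = sin²(12°) ≈ 0.043.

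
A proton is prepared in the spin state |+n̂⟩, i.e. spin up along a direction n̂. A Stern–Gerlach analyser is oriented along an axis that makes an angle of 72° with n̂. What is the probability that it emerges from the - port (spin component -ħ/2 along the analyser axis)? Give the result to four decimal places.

For spin-½, the probability of finding spin-up along an axis at angle θ to the initial spin direction is cos²(θ/2); spin-down is sin²(θ/2).
θ = 72°, so P = sin²(36°) ≈ 0.3455.

0.3455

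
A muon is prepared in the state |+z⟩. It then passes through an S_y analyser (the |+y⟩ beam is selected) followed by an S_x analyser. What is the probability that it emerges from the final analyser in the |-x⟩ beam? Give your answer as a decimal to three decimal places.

First analyser (S_y): from |+z⟩, P(|+y⟩) = 1/2.
After stage 1 the state is |+y⟩; P(|-x⟩) = |⟨-x|+y⟩|² = 1/2.
Joint probability = 1/2 × 1/2 = 0.250.

0.250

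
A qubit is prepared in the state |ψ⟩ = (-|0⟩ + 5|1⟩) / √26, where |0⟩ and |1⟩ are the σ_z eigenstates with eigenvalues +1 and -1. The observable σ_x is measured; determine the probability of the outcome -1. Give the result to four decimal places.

|-x⟩ = (|0⟩ - |1⟩)/√2, so ⟨-x|ψ⟩ = (-6) / (√2·√26).
P = |-6|² / 52 = 36/52.

0.6923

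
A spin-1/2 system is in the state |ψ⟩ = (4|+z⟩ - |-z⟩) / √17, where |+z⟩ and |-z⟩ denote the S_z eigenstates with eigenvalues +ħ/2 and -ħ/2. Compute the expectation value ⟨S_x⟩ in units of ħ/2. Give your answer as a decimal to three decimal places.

-0.471

⟨σ_x⟩ = 2 Re(a* b)/(|a|²+|b|²) with a = 4, b = -1.
a* b = -4, so ⟨σ_x⟩ = -8/17.
⟨S_x⟩ = (ħ/2)·⟨σ_x⟩.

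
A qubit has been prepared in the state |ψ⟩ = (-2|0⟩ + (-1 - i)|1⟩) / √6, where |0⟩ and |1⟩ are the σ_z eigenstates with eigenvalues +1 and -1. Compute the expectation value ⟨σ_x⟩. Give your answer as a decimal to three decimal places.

0.667

⟨σ_x⟩ = 2 Re(a* b)/(|a|²+|b|²) with a = -2, b = (-1 - i).
a* b = (2 + 2i), so ⟨σ_x⟩ = 4/6.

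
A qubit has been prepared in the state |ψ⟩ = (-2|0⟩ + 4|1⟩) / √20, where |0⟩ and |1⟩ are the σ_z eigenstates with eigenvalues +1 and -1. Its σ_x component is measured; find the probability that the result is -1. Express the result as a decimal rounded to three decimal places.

0.900

|-x⟩ = (|0⟩ - |1⟩)/√2, so ⟨-x|ψ⟩ = (-6) / (√2·√20).
P = |-6|² / 40 = 36/40.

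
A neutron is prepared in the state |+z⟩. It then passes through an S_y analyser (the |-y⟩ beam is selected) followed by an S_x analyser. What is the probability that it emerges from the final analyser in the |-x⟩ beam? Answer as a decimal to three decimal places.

0.250

First analyser (S_y): from |+z⟩, P(|-y⟩) = 1/2.
After stage 1 the state is |-y⟩; P(|-x⟩) = |⟨-x|-y⟩|² = 1/2.
Joint probability = 1/2 × 1/2 = 0.250.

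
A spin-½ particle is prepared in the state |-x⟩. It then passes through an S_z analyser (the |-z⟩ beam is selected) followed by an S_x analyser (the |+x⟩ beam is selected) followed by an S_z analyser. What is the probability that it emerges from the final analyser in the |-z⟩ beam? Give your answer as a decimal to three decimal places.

0.125

First analyser (S_z): from |-x⟩, P(|-z⟩) = 1/2.
After stage 1 the state is |-z⟩; P(|+x⟩) = |⟨+x|-z⟩|² = 1/2.
After stage 2 the state is |+x⟩; P(|-z⟩) = |⟨-z|+x⟩|² = 1/2.
Joint probability = 1/2 × 1/2 × 1/2 = 0.125.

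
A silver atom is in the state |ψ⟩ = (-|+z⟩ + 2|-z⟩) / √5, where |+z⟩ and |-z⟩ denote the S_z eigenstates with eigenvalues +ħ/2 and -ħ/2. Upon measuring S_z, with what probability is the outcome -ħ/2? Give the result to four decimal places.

The -ħ/2 outcome corresponds to |-z⟩. Its amplitude in |ψ⟩ is 2/√5.
P = |2|² / 5 = 4/5.

0.8000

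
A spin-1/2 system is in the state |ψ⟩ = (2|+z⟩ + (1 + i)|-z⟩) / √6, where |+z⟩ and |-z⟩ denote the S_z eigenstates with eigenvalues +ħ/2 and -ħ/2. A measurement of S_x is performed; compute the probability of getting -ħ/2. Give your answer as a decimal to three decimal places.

|-x⟩ = (|+z⟩ - |-z⟩)/√2, so ⟨-x|ψ⟩ = (1 - i) / (√2·√6).
P = |1 - i|² / 12 = 2/12.

0.167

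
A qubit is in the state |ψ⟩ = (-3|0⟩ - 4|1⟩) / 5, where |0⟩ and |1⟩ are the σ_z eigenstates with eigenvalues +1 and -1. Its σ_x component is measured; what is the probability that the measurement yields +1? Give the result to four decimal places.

0.9800

|+x⟩ = (|0⟩ + |1⟩)/√2, so ⟨+x|ψ⟩ = (-7) / (√2·5).
P = |-7|² / 50 = 49/50.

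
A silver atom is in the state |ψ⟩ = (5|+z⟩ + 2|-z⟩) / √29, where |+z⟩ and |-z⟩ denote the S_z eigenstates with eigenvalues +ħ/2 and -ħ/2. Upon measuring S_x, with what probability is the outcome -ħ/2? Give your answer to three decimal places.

|-x⟩ = (|+z⟩ - |-z⟩)/√2, so ⟨-x|ψ⟩ = (3) / (√2·√29).
P = |3|² / 58 = 9/58.

0.155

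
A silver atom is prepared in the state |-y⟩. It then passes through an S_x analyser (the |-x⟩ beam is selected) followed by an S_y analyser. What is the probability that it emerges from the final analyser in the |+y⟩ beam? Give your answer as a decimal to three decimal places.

0.250

First analyser (S_x): from |-y⟩, P(|-x⟩) = 1/2.
After stage 1 the state is |-x⟩; P(|+y⟩) = |⟨+y|-x⟩|² = 1/2.
Joint probability = 1/2 × 1/2 = 0.250.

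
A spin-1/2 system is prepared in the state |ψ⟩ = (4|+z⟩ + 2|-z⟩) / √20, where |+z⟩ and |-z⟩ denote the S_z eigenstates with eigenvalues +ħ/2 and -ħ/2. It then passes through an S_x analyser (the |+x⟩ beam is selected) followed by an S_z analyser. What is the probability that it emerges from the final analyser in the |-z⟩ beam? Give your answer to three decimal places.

0.450

First analyser (S_x): P(|+x⟩) = |⟨+x|ψ⟩|² = 36/40.
After stage 1 the state is |+x⟩; P(|-z⟩) = |⟨-z|+x⟩|² = 1/2.
Joint probability = 36/40 × 1/2 = 0.450.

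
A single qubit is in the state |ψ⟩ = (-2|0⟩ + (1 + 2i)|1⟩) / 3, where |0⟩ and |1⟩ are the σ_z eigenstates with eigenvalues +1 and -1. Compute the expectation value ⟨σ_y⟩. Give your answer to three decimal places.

⟨σ_y⟩ = 2 Im(a* b)/(|a|²+|b|²) with a = -2, b = (1 + 2i).
a* b = (-2 - 4i), so ⟨σ_y⟩ = -8/9.

-0.889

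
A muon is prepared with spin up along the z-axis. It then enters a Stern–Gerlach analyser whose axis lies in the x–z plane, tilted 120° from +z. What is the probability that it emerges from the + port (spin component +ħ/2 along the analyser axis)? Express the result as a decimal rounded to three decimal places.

For spin-½, the probability of finding spin-up along an axis at angle θ to the initial spin direction is cos²(θ/2); spin-down is sin²(θ/2).
θ = 120°, so P = cos²(60°) ≈ 0.250.

0.250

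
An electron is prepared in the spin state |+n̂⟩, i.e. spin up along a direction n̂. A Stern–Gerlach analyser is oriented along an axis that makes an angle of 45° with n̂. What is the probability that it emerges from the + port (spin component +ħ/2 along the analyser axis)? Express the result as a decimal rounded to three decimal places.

For spin-½, the probability of finding spin-up along an axis at angle θ to the initial spin direction is cos²(θ/2); spin-down is sin²(θ/2).
θ = 45°, so P = cos²(22.5°) ≈ 0.854.

0.854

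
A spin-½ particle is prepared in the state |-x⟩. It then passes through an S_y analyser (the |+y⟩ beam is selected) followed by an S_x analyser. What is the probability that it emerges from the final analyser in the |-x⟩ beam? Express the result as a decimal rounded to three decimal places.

0.250

First analyser (S_y): from |-x⟩, P(|+y⟩) = 1/2.
After stage 1 the state is |+y⟩; P(|-x⟩) = |⟨-x|+y⟩|² = 1/2.
Joint probability = 1/2 × 1/2 = 0.250.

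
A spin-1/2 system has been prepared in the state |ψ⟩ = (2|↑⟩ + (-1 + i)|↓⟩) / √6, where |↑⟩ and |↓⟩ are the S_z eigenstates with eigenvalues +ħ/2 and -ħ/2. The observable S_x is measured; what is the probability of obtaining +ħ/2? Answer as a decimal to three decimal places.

|+x⟩ = (|↑⟩ + |↓⟩)/√2, so ⟨+x|ψ⟩ = (1 + i) / (√2·√6).
P = |1 + i|² / 12 = 2/12.

0.167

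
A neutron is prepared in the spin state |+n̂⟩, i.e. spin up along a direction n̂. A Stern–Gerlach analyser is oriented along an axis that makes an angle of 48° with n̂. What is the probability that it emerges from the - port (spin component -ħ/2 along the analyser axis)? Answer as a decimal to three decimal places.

For spin-½, the probability of finding spin-up along an axis at angle θ to the initial spin direction is cos²(θ/2); spin-down is sin²(θ/2).
θ = 48°, so P = sin²(24°) ≈ 0.165.

0.165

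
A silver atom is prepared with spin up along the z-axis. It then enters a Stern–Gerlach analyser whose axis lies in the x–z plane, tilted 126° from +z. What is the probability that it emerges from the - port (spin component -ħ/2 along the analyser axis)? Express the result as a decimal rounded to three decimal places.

0.794

For spin-½, the probability of finding spin-up along an axis at angle θ to the initial spin direction is cos²(θ/2); spin-down is sin²(θ/2).
θ = 126°, so P = sin²(63°) ≈ 0.794.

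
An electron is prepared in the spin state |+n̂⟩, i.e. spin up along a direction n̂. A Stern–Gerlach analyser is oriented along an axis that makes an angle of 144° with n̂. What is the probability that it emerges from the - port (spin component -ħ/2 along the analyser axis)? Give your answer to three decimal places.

For spin-½, the probability of finding spin-up along an axis at angle θ to the initial spin direction is cos²(θ/2); spin-down is sin²(θ/2).
θ = 144°, so P = sin²(72°) ≈ 0.905.

0.905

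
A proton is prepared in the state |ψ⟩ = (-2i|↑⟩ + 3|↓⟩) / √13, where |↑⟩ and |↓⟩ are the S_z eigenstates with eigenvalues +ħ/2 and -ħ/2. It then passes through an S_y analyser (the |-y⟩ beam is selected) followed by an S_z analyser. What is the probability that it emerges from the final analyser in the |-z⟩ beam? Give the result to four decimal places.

0.0192

First analyser (S_y): P(|-y⟩) = |⟨-y|ψ⟩|² = 1/26.
After stage 1 the state is |-y⟩; P(|-z⟩) = |⟨-z|-y⟩|² = 1/2.
Joint probability = 1/26 × 1/2 = 0.0192.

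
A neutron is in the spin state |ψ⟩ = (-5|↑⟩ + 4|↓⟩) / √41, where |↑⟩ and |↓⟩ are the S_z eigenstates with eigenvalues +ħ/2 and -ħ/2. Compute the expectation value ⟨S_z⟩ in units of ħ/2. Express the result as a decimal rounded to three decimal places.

⟨σ_z⟩ = |a|² - |b|² divided by |a|²+|b|², with a, b the |↑⟩, |↓⟩ amplitudes.
= (25 - 16)/41 = 9/41.
⟨S_z⟩ = (ħ/2)·⟨σ_z⟩.

0.220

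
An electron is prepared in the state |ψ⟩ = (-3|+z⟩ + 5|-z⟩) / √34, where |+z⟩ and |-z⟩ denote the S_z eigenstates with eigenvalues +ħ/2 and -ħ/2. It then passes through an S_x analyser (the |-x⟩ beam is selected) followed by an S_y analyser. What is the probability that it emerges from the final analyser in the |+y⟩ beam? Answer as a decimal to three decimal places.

First analyser (S_x): P(|-x⟩) = |⟨-x|ψ⟩|² = 64/68.
After stage 1 the state is |-x⟩; P(|+y⟩) = |⟨+y|-x⟩|² = 1/2.
Joint probability = 64/68 × 1/2 = 0.471.

0.471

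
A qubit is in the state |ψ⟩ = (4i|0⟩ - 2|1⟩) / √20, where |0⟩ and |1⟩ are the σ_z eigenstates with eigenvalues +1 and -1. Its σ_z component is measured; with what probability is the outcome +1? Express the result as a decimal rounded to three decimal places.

0.800

The +1 outcome corresponds to |0⟩. Its amplitude in |ψ⟩ is 4i/√20.
P = |4i|² / 20 = 16/20.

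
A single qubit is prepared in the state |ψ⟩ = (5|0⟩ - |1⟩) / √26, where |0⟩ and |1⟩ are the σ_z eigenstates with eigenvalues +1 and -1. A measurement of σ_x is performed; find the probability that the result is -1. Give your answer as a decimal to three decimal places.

|-x⟩ = (|0⟩ - |1⟩)/√2, so ⟨-x|ψ⟩ = (6) / (√2·√26).
P = |6|² / 52 = 36/52.

0.692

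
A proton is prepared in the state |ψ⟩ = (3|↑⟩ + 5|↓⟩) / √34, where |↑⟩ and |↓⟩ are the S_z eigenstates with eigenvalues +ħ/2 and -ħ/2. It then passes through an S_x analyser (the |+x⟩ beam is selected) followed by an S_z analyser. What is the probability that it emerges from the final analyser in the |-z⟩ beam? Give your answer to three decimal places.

First analyser (S_x): P(|+x⟩) = |⟨+x|ψ⟩|² = 64/68.
After stage 1 the state is |+x⟩; P(|-z⟩) = |⟨-z|+x⟩|² = 1/2.
Joint probability = 64/68 × 1/2 = 0.471.

0.471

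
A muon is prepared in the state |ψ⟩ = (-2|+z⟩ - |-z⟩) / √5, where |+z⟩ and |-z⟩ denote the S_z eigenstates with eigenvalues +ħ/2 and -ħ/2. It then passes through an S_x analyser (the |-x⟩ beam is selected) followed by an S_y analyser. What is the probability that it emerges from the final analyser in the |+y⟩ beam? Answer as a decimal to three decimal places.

0.050

First analyser (S_x): P(|-x⟩) = |⟨-x|ψ⟩|² = 1/10.
After stage 1 the state is |-x⟩; P(|+y⟩) = |⟨+y|-x⟩|² = 1/2.
Joint probability = 1/10 × 1/2 = 0.050.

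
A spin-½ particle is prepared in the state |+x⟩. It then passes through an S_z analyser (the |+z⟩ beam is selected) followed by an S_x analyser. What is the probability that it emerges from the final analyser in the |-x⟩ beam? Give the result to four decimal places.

0.2500

First analyser (S_z): from |+x⟩, P(|+z⟩) = 1/2.
After stage 1 the state is |+z⟩; P(|-x⟩) = |⟨-x|+z⟩|² = 1/2.
Joint probability = 1/2 × 1/2 = 0.2500.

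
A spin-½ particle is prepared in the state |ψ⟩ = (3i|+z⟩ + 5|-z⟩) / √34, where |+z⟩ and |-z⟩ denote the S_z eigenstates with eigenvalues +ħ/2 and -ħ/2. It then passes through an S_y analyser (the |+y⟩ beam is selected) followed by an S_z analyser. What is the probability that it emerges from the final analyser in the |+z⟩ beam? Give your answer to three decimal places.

First analyser (S_y): P(|+y⟩) = |⟨+y|ψ⟩|² = 4/68.
After stage 1 the state is |+y⟩; P(|+z⟩) = |⟨+z|+y⟩|² = 1/2.
Joint probability = 4/68 × 1/2 = 0.029.

0.029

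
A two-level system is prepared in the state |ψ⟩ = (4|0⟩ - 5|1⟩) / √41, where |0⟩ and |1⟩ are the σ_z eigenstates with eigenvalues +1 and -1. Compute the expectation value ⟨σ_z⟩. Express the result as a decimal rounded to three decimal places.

⟨σ_z⟩ = |a|² - |b|² divided by |a|²+|b|², with a, b the |0⟩, |1⟩ amplitudes.
= (16 - 25)/41 = -9/41.

-0.220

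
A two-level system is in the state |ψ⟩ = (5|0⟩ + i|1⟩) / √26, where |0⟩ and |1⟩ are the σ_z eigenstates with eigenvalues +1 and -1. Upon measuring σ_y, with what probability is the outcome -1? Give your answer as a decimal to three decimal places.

0.308

|-y⟩ = (|0⟩ - i|1⟩)/√2, so ⟨-y|ψ⟩ = (4) / (√2·√26).
P = |4|² / 52 = 16/52.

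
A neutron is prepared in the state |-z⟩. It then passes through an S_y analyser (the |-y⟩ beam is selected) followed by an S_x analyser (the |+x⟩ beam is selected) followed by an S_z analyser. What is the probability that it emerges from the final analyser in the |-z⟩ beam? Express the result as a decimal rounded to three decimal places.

0.125

First analyser (S_y): from |-z⟩, P(|-y⟩) = 1/2.
After stage 1 the state is |-y⟩; P(|+x⟩) = |⟨+x|-y⟩|² = 1/2.
After stage 2 the state is |+x⟩; P(|-z⟩) = |⟨-z|+x⟩|² = 1/2.
Joint probability = 1/2 × 1/2 × 1/2 = 0.125.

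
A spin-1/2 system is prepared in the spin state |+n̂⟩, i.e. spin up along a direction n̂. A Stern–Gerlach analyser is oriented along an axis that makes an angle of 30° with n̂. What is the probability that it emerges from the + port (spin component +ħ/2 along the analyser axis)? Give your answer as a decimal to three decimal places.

0.933

For spin-½, the probability of finding spin-up along an axis at angle θ to the initial spin direction is cos²(θ/2); spin-down is sin²(θ/2).
θ = 30°, so P = cos²(15°) ≈ 0.933.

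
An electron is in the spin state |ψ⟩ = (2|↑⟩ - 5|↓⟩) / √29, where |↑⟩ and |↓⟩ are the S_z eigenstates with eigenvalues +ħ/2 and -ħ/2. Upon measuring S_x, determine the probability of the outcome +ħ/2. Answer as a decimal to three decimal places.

|+x⟩ = (|↑⟩ + |↓⟩)/√2, so ⟨+x|ψ⟩ = (-3) / (√2·√29).
P = |-3|² / 58 = 9/58.

0.155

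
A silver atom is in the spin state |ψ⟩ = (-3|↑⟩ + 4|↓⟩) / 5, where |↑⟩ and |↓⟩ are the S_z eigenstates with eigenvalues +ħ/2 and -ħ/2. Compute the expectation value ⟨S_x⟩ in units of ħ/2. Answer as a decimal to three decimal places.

-0.960

⟨σ_x⟩ = 2 Re(a* b)/(|a|²+|b|²) with a = -3, b = 4.
a* b = -12, so ⟨σ_x⟩ = -24/25.
⟨S_x⟩ = (ħ/2)·⟨σ_x⟩.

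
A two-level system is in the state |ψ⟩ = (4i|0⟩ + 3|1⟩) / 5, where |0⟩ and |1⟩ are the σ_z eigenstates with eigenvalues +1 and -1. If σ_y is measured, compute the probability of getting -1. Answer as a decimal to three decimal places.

|-y⟩ = (|0⟩ - i|1⟩)/√2, so ⟨-y|ψ⟩ = (7i) / (√2·5).
P = |7i|² / 50 = 49/50.

0.980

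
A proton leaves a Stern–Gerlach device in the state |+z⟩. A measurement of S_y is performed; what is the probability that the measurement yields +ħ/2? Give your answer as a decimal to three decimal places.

0.500

In the S_z basis, |+z⟩ = |+z⟩ and |+y⟩ = (|+z⟩ + i|-z⟩)/√2.
|⟨+y|+z⟩|² = 1/2.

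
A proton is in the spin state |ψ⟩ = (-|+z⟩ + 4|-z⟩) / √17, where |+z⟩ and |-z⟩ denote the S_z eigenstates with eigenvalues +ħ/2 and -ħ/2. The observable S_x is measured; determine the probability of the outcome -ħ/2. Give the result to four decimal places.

0.7353

|-x⟩ = (|+z⟩ - |-z⟩)/√2, so ⟨-x|ψ⟩ = (-5) / (√2·√17).
P = |-5|² / 34 = 25/34.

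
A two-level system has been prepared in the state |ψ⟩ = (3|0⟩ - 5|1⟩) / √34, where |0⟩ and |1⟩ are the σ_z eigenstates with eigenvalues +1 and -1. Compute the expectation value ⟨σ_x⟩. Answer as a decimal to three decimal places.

-0.882

⟨σ_x⟩ = 2 Re(a* b)/(|a|²+|b|²) with a = 3, b = -5.
a* b = -15, so ⟨σ_x⟩ = -30/34.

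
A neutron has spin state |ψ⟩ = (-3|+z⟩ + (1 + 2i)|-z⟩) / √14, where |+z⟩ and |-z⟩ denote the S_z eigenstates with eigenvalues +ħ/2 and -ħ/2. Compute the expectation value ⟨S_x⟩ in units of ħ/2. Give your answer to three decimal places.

-0.429

⟨σ_x⟩ = 2 Re(a* b)/(|a|²+|b|²) with a = -3, b = (1 + 2i).
a* b = (-3 - 6i), so ⟨σ_x⟩ = -6/14.
⟨S_x⟩ = (ħ/2)·⟨σ_x⟩.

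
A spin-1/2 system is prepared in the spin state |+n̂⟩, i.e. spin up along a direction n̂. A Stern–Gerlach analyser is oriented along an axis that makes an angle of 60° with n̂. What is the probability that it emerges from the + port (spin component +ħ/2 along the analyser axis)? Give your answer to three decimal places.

For spin-½, the probability of finding spin-up along an axis at angle θ to the initial spin direction is cos²(θ/2); spin-down is sin²(θ/2).
θ = 60°, so P = cos²(30°) ≈ 0.750.

0.750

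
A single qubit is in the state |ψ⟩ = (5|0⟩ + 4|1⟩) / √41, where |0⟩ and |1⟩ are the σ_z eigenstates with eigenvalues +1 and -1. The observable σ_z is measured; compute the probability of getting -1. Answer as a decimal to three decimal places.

0.390

The -1 outcome corresponds to |1⟩. Its amplitude in |ψ⟩ is 4/√41.
P = |4|² / 41 = 16/41.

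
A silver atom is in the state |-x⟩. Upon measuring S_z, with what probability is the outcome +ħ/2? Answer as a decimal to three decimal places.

0.500

In the S_z basis, |-x⟩ = (|+z⟩ - |-z⟩)/√2 and |+z⟩ = |+z⟩.
|⟨+z|-x⟩|² = 1/2.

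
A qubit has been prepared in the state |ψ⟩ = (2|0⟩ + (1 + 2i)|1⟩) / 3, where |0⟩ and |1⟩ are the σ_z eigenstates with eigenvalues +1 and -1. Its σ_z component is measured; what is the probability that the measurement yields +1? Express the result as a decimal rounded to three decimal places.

The +1 outcome corresponds to |0⟩. Its amplitude in |ψ⟩ is 2/3.
P = |2|² / 9 = 4/9.

0.444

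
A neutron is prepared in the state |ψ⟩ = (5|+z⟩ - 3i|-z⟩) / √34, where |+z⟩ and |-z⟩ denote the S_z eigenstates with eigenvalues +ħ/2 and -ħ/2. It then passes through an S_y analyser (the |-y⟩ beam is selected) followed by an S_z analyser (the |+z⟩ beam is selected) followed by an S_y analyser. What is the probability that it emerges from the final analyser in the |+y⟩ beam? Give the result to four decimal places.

0.2353

First analyser (S_y): P(|-y⟩) = |⟨-y|ψ⟩|² = 64/68.
After stage 1 the state is |-y⟩; P(|+z⟩) = |⟨+z|-y⟩|² = 1/2.
After stage 2 the state is |+z⟩; P(|+y⟩) = |⟨+y|+z⟩|² = 1/2.
Joint probability = 64/68 × 1/2 × 1/2 = 0.2353.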